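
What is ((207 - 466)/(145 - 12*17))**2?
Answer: 67081/3481 ≈ 19.271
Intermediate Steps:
((207 - 466)/(145 - 12*17))**2 = (-259/(145 - 204))**2 = (-259/(-59))**2 = (-259*(-1/59))**2 = (259/59)**2 = 67081/3481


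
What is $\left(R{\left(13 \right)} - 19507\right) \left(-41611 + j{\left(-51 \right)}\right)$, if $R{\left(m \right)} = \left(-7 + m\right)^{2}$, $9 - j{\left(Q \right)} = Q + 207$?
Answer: $813070018$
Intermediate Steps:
$j{\left(Q \right)} = -198 - Q$ ($j{\left(Q \right)} = 9 - \left(Q + 207\right) = 9 - \left(207 + Q\right) = -198 - Q$)
$\left(R{\left(13 \right)} - 19507\right) \left(-41611 + j{\left(-51 \right)}\right) = \left(\left(-7 + 13\right)^{2} - 19507\right) \left(-41611 - 147\right) = \left(6^{2} - 19507\right) \left(-41611 + \left(-198 + 51\right)\right) = \left(36 - 19507\right) \left(-41611 - 147\right) = \left(-19471\right) \left(-41758\right) = 813070018$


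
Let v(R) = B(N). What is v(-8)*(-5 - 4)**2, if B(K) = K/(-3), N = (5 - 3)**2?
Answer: -108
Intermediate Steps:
N = 4 (N = 2**2 = 4)
B(K) = -K/3 (B(K) = K*(-1/3) = -K/3)
v(R) = -4/3 (v(R) = -1/3*4 = -4/3)
v(-8)*(-5 - 4)**2 = -4*(-5 - 4)**2/3 = -4/3*(-9)**2 = -4/3*81 = -108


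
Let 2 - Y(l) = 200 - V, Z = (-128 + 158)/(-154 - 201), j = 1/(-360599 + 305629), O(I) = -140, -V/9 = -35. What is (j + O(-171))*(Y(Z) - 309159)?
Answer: 1189162866321/27485 ≈ 4.3266e+7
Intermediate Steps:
V = 315 (V = -9*(-35) = 315)
j = -1/54970 (j = 1/(-54970) = -1/54970 ≈ -1.8192e-5)
Z = -6/71 (Z = 30/(-355) = 30*(-1/355) = -6/71 ≈ -0.084507)
Y(l) = 117 (Y(l) = 2 - (200 - 1*315) = 2 - (200 - 315) = 2 - 1*(-115) = 2 + 115 = 117)
(j + O(-171))*(Y(Z) - 309159) = (-1/54970 - 140)*(117 - 309159) = -7695801/54970*(-309042) = 1189162866321/27485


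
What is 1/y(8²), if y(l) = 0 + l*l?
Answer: 1/4096 ≈ 0.00024414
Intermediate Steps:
y(l) = l² (y(l) = 0 + l² = l²)
1/y(8²) = 1/((8²)²) = 1/(64²) = 1/4096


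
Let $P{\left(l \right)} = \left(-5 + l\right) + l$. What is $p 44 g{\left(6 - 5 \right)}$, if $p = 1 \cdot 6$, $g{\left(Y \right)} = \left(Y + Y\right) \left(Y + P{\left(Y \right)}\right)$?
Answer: $-1056$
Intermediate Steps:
$P{\left(l \right)} = -5 + 2 l$
$g{\left(Y \right)} = 2 Y \left(-5 + 3 Y\right)$ ($g{\left(Y \right)} = \left(Y + Y\right) \left(Y + \left(-5 + 2 Y\right)\right) = 2 Y \left(-5 + 3 Y\right)$)
$p = 6$
$p 44 g{\left(6 - 5 \right)} = 6 \cdot 44 \cdot 2 \left(6 - 5\right) \left(-5 + 3 \left(6 - 5\right)\right) = 264 \cdot 2 \cdot 1 \left(-5 + 3 \cdot 1\right) = 264 \cdot 2 \cdot 1 \left(-5 + 3\right) = 264 \cdot 2 \cdot 1 \left(-2\right) = 264 \left(-4\right) = -1056$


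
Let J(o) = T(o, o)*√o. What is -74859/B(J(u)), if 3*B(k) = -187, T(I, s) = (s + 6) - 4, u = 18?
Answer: 224577/187 ≈ 1200.9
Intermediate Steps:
T(I, s) = 2 + s (T(I, s) = (6 + s) - 4 = 2 + s)
J(o) = √o*(2 + o) (J(o) = (2 + o)*√o = √o*(2 + o))
B(k) = -187/3 (B(k) = (⅓)*(-187) = -187/3)
-74859/B(J(u)) = -74859/(-187/3) = -74859*(-3/187) = 224577/187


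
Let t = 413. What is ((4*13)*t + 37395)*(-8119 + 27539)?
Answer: 1143274820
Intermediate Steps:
((4*13)*t + 37395)*(-8119 + 27539) = ((4*13)*413 + 37395)*(-8119 + 27539) = (52*413 + 37395)*19420 = (21476 + 37395)*19420 = 58871*19420 = 1143274820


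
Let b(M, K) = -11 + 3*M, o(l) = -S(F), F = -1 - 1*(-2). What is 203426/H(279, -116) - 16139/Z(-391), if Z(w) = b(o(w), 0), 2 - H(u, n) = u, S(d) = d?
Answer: 1622539/3878 ≈ 418.40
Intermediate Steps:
F = 1 (F = -1 + 2 = 1)
H(u, n) = 2 - u
o(l) = -1 (o(l) = -1*1 = -1)
Z(w) = -14 (Z(w) = -11 + 3*(-1) = -11 - 3 = -14)
203426/H(279, -116) - 16139/Z(-391) = 203426/(2 - 1*279) - 16139/(-14) = 203426/(2 - 279) - 16139*(-1/14) = 203426/(-277) + 16139/14 = 203426*(-1/277) + 16139/14 = -203426/277 + 16139/14 = 1622539/3878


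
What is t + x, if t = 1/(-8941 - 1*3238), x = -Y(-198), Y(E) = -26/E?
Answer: -158426/1205721 ≈ -0.13140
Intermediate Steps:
x = -13/99 (x = -(-26)/(-198) = -(-26)*(-1)/198 = -1*13/99 = -13/99 ≈ -0.13131)
t = -1/12179 (t = 1/(-8941 - 3238) = 1/(-12179) = -1/12179 ≈ -8.2109e-5)
t + x = -1/12179 - 13/99 = -158426/1205721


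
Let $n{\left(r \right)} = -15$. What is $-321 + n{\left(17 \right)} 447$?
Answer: $-7026$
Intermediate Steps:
$-321 + n{\left(17 \right)} 447 = -321 - 6705 = -7026$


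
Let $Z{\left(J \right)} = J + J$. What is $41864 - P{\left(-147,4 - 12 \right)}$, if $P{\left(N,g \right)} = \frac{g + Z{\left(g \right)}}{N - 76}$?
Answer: $\frac{9335648}{223} \approx 41864.0$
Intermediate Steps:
$Z{\left(J \right)} = 2 J$
$P{\left(N,g \right)} = \frac{3 g}{-76 + N}$ ($P{\left(N,g \right)} = \frac{g + 2 g}{N - 76} = \frac{3 g}{N - 76} = \frac{3 g}{-76 + N}$)
$41864 - P{\left(-147,4 - 12 \right)} = 41864 - \frac{3 \left(4 - 12\right)}{-76 - 147} = 41864 - \frac{3 \left(4 - 12\right)}{-223} = 41864 - 3 \left(-8\right) \left(- \frac{1}{223}\right) = 41864 - \frac{24}{223} = \frac{9335648}{223}$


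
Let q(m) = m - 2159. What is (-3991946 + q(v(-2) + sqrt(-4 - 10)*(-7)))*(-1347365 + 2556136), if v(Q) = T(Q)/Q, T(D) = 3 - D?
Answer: -9655922633765/2 - 8461397*I*sqrt(14) ≈ -4.828e+12 - 3.166e+7*I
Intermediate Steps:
v(Q) = (3 - Q)/Q
q(m) = -2159 + m
(-3991946 + q(v(-2) + sqrt(-4 - 10)*(-7)))*(-1347365 + 2556136) = (-3991946 + (-2159 + ((3 - 1*(-2))/(-2) + sqrt(-4 - 10)*(-7))))*(-1347365 + 2556136) = (-3991946 + (-2159 + (-(3 + 2)/2 + sqrt(-14)*(-7))))*1208771 = (-3991946 + (-2159 + (-1/2*5 + (I*sqrt(14))*(-7))))*1208771 = (-3991946 + (-2159 + (-5/2 - 7*I*sqrt(14))))*1208771 = (-3991946 + (-4323/2 - 7*I*sqrt(14)))*1208771 = (-7988215/2 - 7*I*sqrt(14))*1208771 = -9655922633765/2 - 8461397*I*sqrt(14)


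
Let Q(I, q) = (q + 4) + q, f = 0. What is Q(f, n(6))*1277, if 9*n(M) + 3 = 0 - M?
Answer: 2554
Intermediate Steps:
n(M) = -⅓ - M/9 (n(M) = -⅓ + (0 - M)/9 = -⅓ + (-M)/9 = -⅓ - M/9)
Q(I, q) = 4 + 2*q (Q(I, q) = (4 + q) + q = 4 + 2*q)
Q(f, n(6))*1277 = (4 + 2*(-⅓ - ⅑*6))*1277 = (4 + 2*(-⅓ - ⅔))*1277 = (4 + 2*(-1))*1277 = (4 - 2)*1277 = 2*1277 = 2554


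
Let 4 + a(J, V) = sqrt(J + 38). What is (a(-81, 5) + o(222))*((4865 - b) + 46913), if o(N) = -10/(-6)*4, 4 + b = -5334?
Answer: 456928/3 + 57116*I*sqrt(43) ≈ 1.5231e+5 + 3.7453e+5*I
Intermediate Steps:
b = -5338 (b = -4 - 5334 = -5338)
a(J, V) = -4 + sqrt(38 + J) (a(J, V) = -4 + sqrt(J + 38) = -4 + sqrt(38 + J))
o(N) = 20/3 (o(N) = -10*(-1/6)*4 = (5/3)*4 = 20/3)
(a(-81, 5) + o(222))*((4865 - b) + 46913) = ((-4 + sqrt(38 - 81)) + 20/3)*((4865 - 1*(-5338)) + 46913) = ((-4 + sqrt(-43)) + 20/3)*((4865 + 5338) + 46913) = ((-4 + I*sqrt(43)) + 20/3)*(10203 + 46913) = (8/3 + I*sqrt(43))*57116 = 456928/3 + 57116*I*sqrt(43)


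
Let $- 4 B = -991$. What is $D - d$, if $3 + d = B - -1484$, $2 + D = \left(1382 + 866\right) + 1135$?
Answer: $\frac{6609}{4} \approx 1652.3$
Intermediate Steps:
$B = \frac{991}{4}$ ($B = \left(- \frac{1}{4}\right) \left(-991\right) = \frac{991}{4} \approx 247.75$)
$D = 3381$ ($D = -2 + \left(\left(1382 + 866\right) + 1135\right) = -2 + \left(2248 + 1135\right) = -2 + 3383 = 3381$)
$d = \frac{6915}{4}$ ($d = -3 + \left(\frac{991}{4} - -1484\right) = -3 + \left(\frac{991}{4} + 1484\right) = -3 + \frac{6927}{4} = \frac{6915}{4} \approx 1728.8$)
$D - d = 3381 - \frac{6915}{4} = \frac{6609}{4}$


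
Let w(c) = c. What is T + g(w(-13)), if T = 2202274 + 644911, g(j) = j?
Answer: 2847172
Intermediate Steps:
T = 2847185
T + g(w(-13)) = 2847185 - 13 = 2847172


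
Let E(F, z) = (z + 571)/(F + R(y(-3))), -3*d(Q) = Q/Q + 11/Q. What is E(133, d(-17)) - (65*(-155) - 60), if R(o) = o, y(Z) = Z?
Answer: 4481611/442 ≈ 10139.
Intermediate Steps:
d(Q) = -⅓ - 11/(3*Q) (d(Q) = -(Q/Q + 11/Q)/3 = -(1 + 11/Q)/3 = -⅓ - 11/(3*Q))
E(F, z) = (571 + z)/(-3 + F) (E(F, z) = (z + 571)/(F - 3) = (571 + z)/(-3 + F))
E(133, d(-17)) - (65*(-155) - 60) = (571 + (⅓)*(-11 - 1*(-17))/(-17))/(-3 + 133) - (65*(-155) - 60) = (571 + (⅓)*(-1/17)*(-11 + 17))/130 - (-10075 - 60) = (571 + (⅓)*(-1/17)*6)/130 - 1*(-10135) = (571 - 2/17)/130 + 10135 = (1/130)*(9705/17) + 10135 = 1941/442 + 10135 = 4481611/442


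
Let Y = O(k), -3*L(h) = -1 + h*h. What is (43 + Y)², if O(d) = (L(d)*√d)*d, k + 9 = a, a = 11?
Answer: 1857 - 172*√2 ≈ 1613.8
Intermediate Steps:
L(h) = ⅓ - h²/3 (L(h) = -(-1 + h*h)/3 = -(-1 + h²)/3 = ⅓ - h²/3)
k = 2 (k = -9 + 11 = 2)
O(d) = d^(3/2)*(⅓ - d²/3) (O(d) = ((⅓ - d²/3)*√d)*d = (√d*(⅓ - d²/3))*d = d^(3/2)*(⅓ - d²/3))
Y = -2*√2 (Y = 2^(3/2)*(1 - 1*2²)/3 = (2*√2)*(1 - 1*4)/3 = (2*√2)*(1 - 4)/3 = (⅓)*(2*√2)*(-3) = -2*√2 ≈ -2.8284)
(43 + Y)² = (43 - 2*√2)²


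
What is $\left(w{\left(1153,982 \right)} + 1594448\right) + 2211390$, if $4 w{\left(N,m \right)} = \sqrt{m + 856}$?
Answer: $3805838 + \frac{\sqrt{1838}}{4} \approx 3.8058 \cdot 10^{6}$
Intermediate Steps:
$w{\left(N,m \right)} = \frac{\sqrt{856 + m}}{4}$ ($w{\left(N,m \right)} = \frac{\sqrt{m + 856}}{4} = \frac{\sqrt{856 + m}}{4}$)
$\left(w{\left(1153,982 \right)} + 1594448\right) + 2211390 = \left(\frac{\sqrt{856 + 982}}{4} + 1594448\right) + 2211390 = \left(\frac{\sqrt{1838}}{4} + 1594448\right) + 2211390 = \left(1594448 + \frac{\sqrt{1838}}{4}\right) + 2211390 = 3805838 + \frac{\sqrt{1838}}{4}$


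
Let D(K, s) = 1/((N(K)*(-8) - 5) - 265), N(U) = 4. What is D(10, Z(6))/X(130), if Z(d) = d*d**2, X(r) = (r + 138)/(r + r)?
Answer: -65/20234 ≈ -0.0032124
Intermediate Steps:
X(r) = (138 + r)/(2*r) (X(r) = (138 + r)/((2*r)) = (138 + r)*(1/(2*r)) = (138 + r)/(2*r))
Z(d) = d**3
D(K, s) = -1/302 (D(K, s) = 1/((4*(-8) - 5) - 265) = 1/((-32 - 5) - 265) = 1/(-37 - 265) = 1/(-302) = -1/302)
D(10, Z(6))/X(130) = -260/(138 + 130)/302 = -1/(302*((1/2)*(1/130)*268)) = -1/(302*67/65) = -1/302*65/67 = -65/20234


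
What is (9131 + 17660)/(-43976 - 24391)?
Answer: -26791/68367 ≈ -0.39187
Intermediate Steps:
(9131 + 17660)/(-43976 - 24391) = 26791/(-68367) = 26791*(-1/68367) = -26791/68367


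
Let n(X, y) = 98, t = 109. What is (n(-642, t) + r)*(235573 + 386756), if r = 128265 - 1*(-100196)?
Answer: 142238893911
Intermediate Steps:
r = 228461 (r = 128265 + 100196 = 228461)
(n(-642, t) + r)*(235573 + 386756) = (98 + 228461)*(235573 + 386756) = 228559*622329 = 142238893911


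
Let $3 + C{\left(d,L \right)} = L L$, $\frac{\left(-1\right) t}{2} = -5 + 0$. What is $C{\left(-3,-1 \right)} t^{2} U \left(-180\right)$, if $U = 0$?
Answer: $0$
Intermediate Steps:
$t = 10$ ($t = - 2 \left(-5 + 0\right) = \left(-2\right) \left(-5\right) = 10$)
$C{\left(d,L \right)} = -3 + L^{2}$ ($C{\left(d,L \right)} = -3 + L L = -3 + L^{2}$)
$C{\left(-3,-1 \right)} t^{2} U \left(-180\right) = \left(-3 + \left(-1\right)^{2}\right) 10^{2} \cdot 0 \left(-180\right) = \left(-3 + 1\right) 100 \cdot 0 \left(-180\right) = \left(-2\right) 100 \cdot 0 \left(-180\right) = \left(-200\right) 0 \left(-180\right) = 0 \left(-180\right) = 0$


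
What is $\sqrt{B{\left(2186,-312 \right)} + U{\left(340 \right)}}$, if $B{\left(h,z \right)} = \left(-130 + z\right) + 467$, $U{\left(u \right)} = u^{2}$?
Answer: $25 \sqrt{185} \approx 340.04$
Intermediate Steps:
$B{\left(h,z \right)} = 337 + z$
$\sqrt{B{\left(2186,-312 \right)} + U{\left(340 \right)}} = \sqrt{\left(337 - 312\right) + 340^{2}} = \sqrt{25 + 115600} = \sqrt{115625} = 25 \sqrt{185}$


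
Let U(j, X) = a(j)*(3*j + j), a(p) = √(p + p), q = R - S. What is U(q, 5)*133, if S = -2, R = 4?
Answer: 6384*√3 ≈ 11057.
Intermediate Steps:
q = 6 (q = 4 - 1*(-2) = 4 + 2 = 6)
a(p) = √2*√p (a(p) = √(2*p) = √2*√p)
U(j, X) = 4*√2*j^(3/2) (U(j, X) = (√2*√j)*(3*j + j) = (√2*√j)*(4*j) = 4*√2*j^(3/2))
U(q, 5)*133 = (4*√2*6^(3/2))*133 = (4*√2*(6*√6))*133 = (48*√3)*133 = 6384*√3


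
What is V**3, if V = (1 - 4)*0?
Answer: 0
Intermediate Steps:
V = 0 (V = -3*0 = 0)
V**3 = 0**3 = 0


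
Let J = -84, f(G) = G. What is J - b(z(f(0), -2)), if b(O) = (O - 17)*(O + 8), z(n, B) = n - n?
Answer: 52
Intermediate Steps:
z(n, B) = 0
b(O) = (-17 + O)*(8 + O)
J - b(z(f(0), -2)) = -84 - (-136 + 0**2 - 9*0) = -84 - (-136 + 0 + 0) = -84 - 1*(-136) = -84 + 136 = 52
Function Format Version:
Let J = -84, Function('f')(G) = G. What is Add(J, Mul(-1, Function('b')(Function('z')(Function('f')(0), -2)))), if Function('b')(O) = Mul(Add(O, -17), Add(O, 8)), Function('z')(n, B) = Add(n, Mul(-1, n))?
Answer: 52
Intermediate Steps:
Function('z')(n, B) = 0
Function('b')(O) = Mul(Add(-17, O), Add(8, O))
Add(J, Mul(-1, Function('b')(Function('z')(Function('f')(0), -2)))) = Add(-84, Mul(-1, Add(-136, Pow(0, 2), Mul(-9, 0)))) = Add(-84, Mul(-1, Add(-136, 0, 0))) = Add(-84, Mul(-1, -136)) = Add(-84, 136) = 52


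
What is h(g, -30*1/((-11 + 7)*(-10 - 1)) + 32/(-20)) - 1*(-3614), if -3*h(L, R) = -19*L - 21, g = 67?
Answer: 12136/3 ≈ 4045.3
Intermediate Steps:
h(L, R) = 7 + 19*L/3 (h(L, R) = -(-19*L - 21)/3 = -(-21 - 19*L)/3 = 7 + 19*L/3)
h(g, -30*1/((-11 + 7)*(-10 - 1)) + 32/(-20)) - 1*(-3614) = (7 + (19/3)*67) - 1*(-3614) = (7 + 1273/3) + 3614 = 1294/3 + 3614 = 12136/3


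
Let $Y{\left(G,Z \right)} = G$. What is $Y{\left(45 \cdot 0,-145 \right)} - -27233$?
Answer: $27233$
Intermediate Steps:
$Y{\left(45 \cdot 0,-145 \right)} - -27233 = 45 \cdot 0 - -27233 = 0 + 27233 = 27233$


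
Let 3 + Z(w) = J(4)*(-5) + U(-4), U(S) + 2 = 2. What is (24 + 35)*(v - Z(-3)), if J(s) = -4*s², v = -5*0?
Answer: -18703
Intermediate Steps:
U(S) = 0 (U(S) = -2 + 2 = 0)
v = 0
Z(w) = 317 (Z(w) = -3 + (-4*4²*(-5) + 0) = -3 + (-4*16*(-5) + 0) = -3 + (-64*(-5) + 0) = -3 + (320 + 0) = -3 + 320 = 317)
(24 + 35)*(v - Z(-3)) = (24 + 35)*(0 - 1*317) = 59*(0 - 317) = 59*(-317) = -18703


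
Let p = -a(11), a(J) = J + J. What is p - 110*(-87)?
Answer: 9548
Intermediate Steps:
a(J) = 2*J
p = -22 (p = -2*11 = -1*22 = -22)
p - 110*(-87) = -22 - 110*(-87) = -22 + 9570 = 9548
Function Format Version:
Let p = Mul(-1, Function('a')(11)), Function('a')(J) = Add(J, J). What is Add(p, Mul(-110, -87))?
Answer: 9548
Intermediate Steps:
Function('a')(J) = Mul(2, J)
p = -22 (p = Mul(-1, Mul(2, 11)) = Mul(-1, 22) = -22)
Add(p, Mul(-110, -87)) = Add(-22, Mul(-110, -87)) = Add(-22, 9570) = 9548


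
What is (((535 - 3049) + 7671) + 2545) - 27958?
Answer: -20256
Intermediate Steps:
(((535 - 3049) + 7671) + 2545) - 27958 = ((-2514 + 7671) + 2545) - 27958 = (5157 + 2545) - 27958 = 7702 - 27958 = -20256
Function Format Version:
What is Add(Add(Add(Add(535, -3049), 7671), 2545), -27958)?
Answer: -20256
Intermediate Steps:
Add(Add(Add(Add(535, -3049), 7671), 2545), -27958) = Add(Add(Add(-2514, 7671), 2545), -27958) = Add(Add(5157, 2545), -27958) = Add(7702, -27958) = -20256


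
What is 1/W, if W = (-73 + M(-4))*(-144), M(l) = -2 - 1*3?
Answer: 1/11232 ≈ 8.9031e-5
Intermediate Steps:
M(l) = -5 (M(l) = -2 - 3 = -5)
W = 11232 (W = (-73 - 5)*(-144) = -78*(-144) = 11232)
1/W = 1/11232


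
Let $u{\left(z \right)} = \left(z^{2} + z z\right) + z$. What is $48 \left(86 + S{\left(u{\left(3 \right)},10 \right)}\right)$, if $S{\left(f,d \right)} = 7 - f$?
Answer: $3456$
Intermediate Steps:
$u{\left(z \right)} = z + 2 z^{2}$ ($u{\left(z \right)} = \left(z^{2} + z^{2}\right) + z = 2 z^{2} + z = z + 2 z^{2}$)
$48 \left(86 + S{\left(u{\left(3 \right)},10 \right)}\right) = 48 \left(86 + \left(7 - 3 \left(1 + 2 \cdot 3\right)\right)\right) = 48 \left(86 + \left(7 - 3 \left(1 + 6\right)\right)\right) = 48 \left(86 + \left(7 - 3 \cdot 7\right)\right) = 48 \left(86 + \left(7 - 21\right)\right) = 48 \left(86 - 14\right) = 48 \cdot 72 = 3456$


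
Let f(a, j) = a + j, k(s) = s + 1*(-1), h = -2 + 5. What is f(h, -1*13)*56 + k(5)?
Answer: -556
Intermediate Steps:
h = 3
k(s) = -1 + s (k(s) = s - 1 = -1 + s)
f(h, -1*13)*56 + k(5) = (3 - 1*13)*56 + (-1 + 5) = (3 - 13)*56 + 4 = -10*56 + 4 = -560 + 4 = -556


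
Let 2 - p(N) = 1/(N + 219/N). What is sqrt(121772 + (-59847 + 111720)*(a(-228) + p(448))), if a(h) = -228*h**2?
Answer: I*sqrt(24820187349630284034754)/200923 ≈ 7.841e+5*I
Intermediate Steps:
p(N) = 2 - 1/(N + 219/N)
sqrt(121772 + (-59847 + 111720)*(a(-228) + p(448))) = sqrt(121772 + (-59847 + 111720)*(-228*(-228)**2 + (438 - 1*448 + 2*448**2)/(219 + 448**2))) = sqrt(121772 + 51873*(-228*51984 + (438 - 448 + 2*200704)/(219 + 200704))) = sqrt(121772 + 51873*(-11852352 + (438 - 448 + 401408)/200923)) = sqrt(121772 + 51873*(-11852352 + (1/200923)*401398)) = sqrt(121772 + 51873*(-11852352 + 401398/200923)) = sqrt(121772 + 51873*(-2381409719498/200923)) = sqrt(121772 - 123530866379519754/200923) = sqrt(-123530841912724198/200923) = I*sqrt(24820187349630284034754)/200923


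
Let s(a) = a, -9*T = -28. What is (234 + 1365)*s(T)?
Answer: 14924/3 ≈ 4974.7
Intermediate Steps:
T = 28/9 (T = -⅑*(-28) = 28/9 ≈ 3.1111)
(234 + 1365)*s(T) = (234 + 1365)*(28/9) = 1599*(28/9) = 14924/3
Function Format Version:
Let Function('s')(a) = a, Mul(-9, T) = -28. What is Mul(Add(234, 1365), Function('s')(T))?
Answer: Rational(14924, 3) ≈ 4974.7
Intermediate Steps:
T = Rational(28, 9) (T = Mul(Rational(-1, 9), -28) = Rational(28, 9) ≈ 3.1111)
Mul(Add(234, 1365), Function('s')(T)) = Mul(Add(234, 1365), Rational(28, 9)) = Mul(1599, Rational(28, 9)) = Rational(14924, 3)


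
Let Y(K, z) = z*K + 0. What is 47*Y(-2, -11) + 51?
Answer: 1085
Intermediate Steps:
Y(K, z) = K*z (Y(K, z) = K*z + 0 = K*z)
47*Y(-2, -11) + 51 = 47*(-2*(-11)) + 51 = 47*22 + 51 = 1034 + 51 = 1085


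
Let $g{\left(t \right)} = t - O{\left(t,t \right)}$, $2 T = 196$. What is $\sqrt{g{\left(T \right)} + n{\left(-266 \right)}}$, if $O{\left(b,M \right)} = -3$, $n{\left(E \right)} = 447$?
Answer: $2 \sqrt{137} \approx 23.409$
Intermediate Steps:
$T = 98$ ($T = \frac{1}{2} \cdot 196 = 98$)
$g{\left(t \right)} = 3 + t$ ($g{\left(t \right)} = t - -3 = t + 3 = 3 + t$)
$\sqrt{g{\left(T \right)} + n{\left(-266 \right)}} = \sqrt{\left(3 + 98\right) + 447} = \sqrt{101 + 447} = \sqrt{548} = 2 \sqrt{137}$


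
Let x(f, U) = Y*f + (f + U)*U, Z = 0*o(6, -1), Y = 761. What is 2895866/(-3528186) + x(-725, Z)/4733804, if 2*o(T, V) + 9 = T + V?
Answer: -411975012503/439519499988 ≈ -0.93733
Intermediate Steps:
o(T, V) = -9/2 + T/2 + V/2 (o(T, V) = -9/2 + (T + V)/2 = -9/2 + (T/2 + V/2) = -9/2 + T/2 + V/2)
Z = 0 (Z = 0*(-9/2 + (1/2)*6 + (1/2)*(-1)) = 0*(-9/2 + 3 - 1/2) = 0*(-2) = 0)
x(f, U) = 761*f + U*(U + f) (x(f, U) = 761*f + (f + U)*U = 761*f + (U + f)*U = 761*f + U*(U + f))
2895866/(-3528186) + x(-725, Z)/4733804 = 2895866/(-3528186) + (0**2 + 761*(-725) + 0*(-725))/4733804 = 2895866*(-1/3528186) + (0 - 551725 + 0)*(1/4733804) = -76207/92847 - 551725*1/4733804 = -76207/92847 - 551725/4733804 = -411975012503/439519499988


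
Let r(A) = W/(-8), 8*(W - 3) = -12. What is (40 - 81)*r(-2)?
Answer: 123/16 ≈ 7.6875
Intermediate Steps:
W = 3/2 (W = 3 + (⅛)*(-12) = 3 - 3/2 = 3/2 ≈ 1.5000)
r(A) = -3/16 (r(A) = (3/2)/(-8) = (3/2)*(-⅛) = -3/16)
(40 - 81)*r(-2) = (40 - 81)*(-3/16) = -41*(-3/16) = 123/16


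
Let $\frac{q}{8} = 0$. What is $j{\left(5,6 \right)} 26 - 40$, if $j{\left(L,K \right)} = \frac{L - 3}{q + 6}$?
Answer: $- \frac{94}{3} \approx -31.333$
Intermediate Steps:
$q = 0$ ($q = 8 \cdot 0 = 0$)
$j{\left(L,K \right)} = - \frac{1}{2} + \frac{L}{6}$ ($j{\left(L,K \right)} = \frac{L - 3}{0 + 6} = \frac{-3 + L}{6} = \left(-3 + L\right) \frac{1}{6} = - \frac{1}{2} + \frac{L}{6}$)
$j{\left(5,6 \right)} 26 - 40 = \left(- \frac{1}{2} + \frac{1}{6} \cdot 5\right) 26 - 40 = \left(- \frac{1}{2} + \frac{5}{6}\right) 26 - 40 = \frac{1}{3} \cdot 26 - 40 = \frac{26}{3} - 40 = - \frac{94}{3}$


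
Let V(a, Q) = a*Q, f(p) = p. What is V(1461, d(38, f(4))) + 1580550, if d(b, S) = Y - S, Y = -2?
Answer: 1571784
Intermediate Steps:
d(b, S) = -2 - S
V(a, Q) = Q*a
V(1461, d(38, f(4))) + 1580550 = (-2 - 1*4)*1461 + 1580550 = (-2 - 4)*1461 + 1580550 = -6*1461 + 1580550 = -8766 + 1580550 = 1571784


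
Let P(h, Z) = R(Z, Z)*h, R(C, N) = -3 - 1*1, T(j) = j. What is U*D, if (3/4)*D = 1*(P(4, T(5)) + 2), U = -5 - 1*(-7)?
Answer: -112/3 ≈ -37.333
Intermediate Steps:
R(C, N) = -4 (R(C, N) = -3 - 1 = -4)
U = 2 (U = -5 + 7 = 2)
P(h, Z) = -4*h
D = -56/3 (D = 4*(1*(-4*4 + 2))/3 = 4*(1*(-16 + 2))/3 = 4*(1*(-14))/3 = (4/3)*(-14) = -56/3 ≈ -18.667)
U*D = 2*(-56/3) = -112/3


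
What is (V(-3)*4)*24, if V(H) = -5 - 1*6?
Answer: -1056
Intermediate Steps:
V(H) = -11 (V(H) = -5 - 6 = -11)
(V(-3)*4)*24 = -11*4*24 = -44*24 = -1056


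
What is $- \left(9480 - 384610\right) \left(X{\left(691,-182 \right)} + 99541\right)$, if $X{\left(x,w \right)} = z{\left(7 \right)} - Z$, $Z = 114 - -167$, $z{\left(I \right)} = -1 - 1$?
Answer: $37234653540$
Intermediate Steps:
$z{\left(I \right)} = -2$ ($z{\left(I \right)} = -1 - 1 = -2$)
$Z = 281$ ($Z = 114 + 167 = 281$)
$X{\left(x,w \right)} = -283$ ($X{\left(x,w \right)} = -2 - 281 = -283$)
$- \left(9480 - 384610\right) \left(X{\left(691,-182 \right)} + 99541\right) = - \left(9480 - 384610\right) \left(-283 + 99541\right) = - \left(-375130\right) 99258 = \left(-1\right) \left(-37234653540\right) = 37234653540$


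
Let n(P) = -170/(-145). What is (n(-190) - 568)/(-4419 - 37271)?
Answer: 8219/604505 ≈ 0.013596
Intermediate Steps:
n(P) = 34/29 (n(P) = -170*(-1/145) = 34/29)
(n(-190) - 568)/(-4419 - 37271) = (34/29 - 568)/(-4419 - 37271) = -16438/29/(-41690) = -16438/29*(-1/41690) = 8219/604505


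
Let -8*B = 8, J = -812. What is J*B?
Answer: 812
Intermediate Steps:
B = -1 (B = -1/8*8 = -1)
J*B = -812*(-1) = 812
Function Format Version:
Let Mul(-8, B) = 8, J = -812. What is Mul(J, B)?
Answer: 812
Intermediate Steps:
B = -1 (B = Mul(Rational(-1, 8), 8) = -1)
Mul(J, B) = Mul(-812, -1) = 812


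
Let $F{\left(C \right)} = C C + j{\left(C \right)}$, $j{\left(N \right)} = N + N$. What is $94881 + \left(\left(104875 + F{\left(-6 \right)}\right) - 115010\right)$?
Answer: $84770$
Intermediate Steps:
$j{\left(N \right)} = 2 N$
$F{\left(C \right)} = C^{2} + 2 C$ ($F{\left(C \right)} = C C + 2 C = C^{2} + 2 C$)
$94881 + \left(\left(104875 + F{\left(-6 \right)}\right) - 115010\right) = 94881 - \left(10135 + 6 \left(2 - 6\right)\right) = 94881 + \left(\left(104875 - -24\right) - 115010\right) = 94881 + \left(\left(104875 + 24\right) - 115010\right) = 94881 + \left(104899 - 115010\right) = 94881 - 10111 = 84770$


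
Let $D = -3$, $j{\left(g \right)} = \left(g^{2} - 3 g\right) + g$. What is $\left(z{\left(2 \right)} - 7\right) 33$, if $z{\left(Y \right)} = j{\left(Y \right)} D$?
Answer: $-231$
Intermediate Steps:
$j{\left(g \right)} = g^{2} - 2 g$
$z{\left(Y \right)} = - 3 Y \left(-2 + Y\right)$ ($z{\left(Y \right)} = Y \left(-2 + Y\right) \left(-3\right) = - 3 Y \left(-2 + Y\right)$)
$\left(z{\left(2 \right)} - 7\right) 33 = \left(3 \cdot 2 \left(2 - 2\right) - 7\right) 33 = \left(3 \cdot 2 \cdot 0 - 7\right) 33 = \left(0 - 7\right) 33 = \left(-7\right) 33 = -231$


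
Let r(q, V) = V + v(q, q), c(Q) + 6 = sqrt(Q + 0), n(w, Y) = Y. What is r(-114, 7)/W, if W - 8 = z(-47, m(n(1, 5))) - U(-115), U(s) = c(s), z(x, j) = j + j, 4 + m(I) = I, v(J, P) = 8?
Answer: 240/371 + 15*I*sqrt(115)/371 ≈ 0.6469 + 0.43358*I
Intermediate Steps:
c(Q) = -6 + sqrt(Q) (c(Q) = -6 + sqrt(Q + 0) = -6 + sqrt(Q))
m(I) = -4 + I
z(x, j) = 2*j
U(s) = -6 + sqrt(s)
r(q, V) = 8 + V (r(q, V) = V + 8 = 8 + V)
W = 16 - I*sqrt(115) (W = 8 + (2*(-4 + 5) - (-6 + sqrt(-115))) = 8 + (2*1 - (-6 + I*sqrt(115))) = 8 + (2 + (6 - I*sqrt(115))) = 8 + (8 - I*sqrt(115)) = 16 - I*sqrt(115) ≈ 16.0 - 10.724*I)
r(-114, 7)/W = (8 + 7)/(16 - I*sqrt(115)) = 15/(16 - I*sqrt(115))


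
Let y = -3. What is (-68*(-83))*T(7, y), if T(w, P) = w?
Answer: 39508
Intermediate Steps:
(-68*(-83))*T(7, y) = -68*(-83)*7 = 5644*7 = 39508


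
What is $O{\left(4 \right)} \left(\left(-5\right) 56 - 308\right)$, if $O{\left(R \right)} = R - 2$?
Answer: $-1176$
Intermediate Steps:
$O{\left(R \right)} = -2 + R$ ($O{\left(R \right)} = R - 2 = -2 + R$)
$O{\left(4 \right)} \left(\left(-5\right) 56 - 308\right) = \left(-2 + 4\right) \left(\left(-5\right) 56 - 308\right) = 2 \left(-280 - 308\right) = 2 \left(-588\right) = -1176$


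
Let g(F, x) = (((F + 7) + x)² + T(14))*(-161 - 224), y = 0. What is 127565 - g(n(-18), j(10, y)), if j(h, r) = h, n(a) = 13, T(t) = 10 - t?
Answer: 472525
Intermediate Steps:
g(F, x) = 1540 - 385*(7 + F + x)² (g(F, x) = (((F + 7) + x)² + (10 - 1*14))*(-161 - 224) = (((7 + F) + x)² + (10 - 14))*(-385) = ((7 + F + x)² - 4)*(-385) = (-4 + (7 + F + x)²)*(-385) = 1540 - 385*(7 + F + x)²)
127565 - g(n(-18), j(10, y)) = 127565 - (1540 - 385*(7 + 13 + 10)²) = 127565 - (1540 - 385*30²) = 127565 - (1540 - 385*900) = 127565 - (1540 - 346500) = 127565 - 1*(-344960) = 127565 + 344960 = 472525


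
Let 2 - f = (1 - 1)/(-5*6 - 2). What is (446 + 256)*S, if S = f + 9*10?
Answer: 64584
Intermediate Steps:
f = 2 (f = 2 - (1 - 1)/(-5*6 - 2) = 2 - 0/(-30 - 2) = 2 - 0/(-32) = 2 - 0*(-1)/32 = 2 - 1*0 = 2 + 0 = 2)
S = 92 (S = 2 + 9*10 = 2 + 90 = 92)
(446 + 256)*S = (446 + 256)*92 = 702*92 = 64584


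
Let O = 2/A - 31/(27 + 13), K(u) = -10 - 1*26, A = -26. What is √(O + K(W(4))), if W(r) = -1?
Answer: I*√2491190/260 ≈ 6.0706*I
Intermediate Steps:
K(u) = -36 (K(u) = -10 - 26 = -36)
O = -443/520 (O = 2/(-26) - 31/(27 + 13) = 2*(-1/26) - 31/40 = -1/13 + (1/40)*(-31) = -1/13 - 31/40 = -443/520 ≈ -0.85192)
√(O + K(W(4))) = √(-443/520 - 36) = √(-19163/520) = I*√2491190/260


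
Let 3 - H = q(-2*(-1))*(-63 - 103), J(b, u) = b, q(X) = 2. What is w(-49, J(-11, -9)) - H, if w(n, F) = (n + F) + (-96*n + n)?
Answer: 4260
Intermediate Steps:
w(n, F) = F - 94*n (w(n, F) = (F + n) - 95*n = F - 94*n)
H = 335 (H = 3 - 2*(-63 - 103) = 3 - 2*(-166) = 3 - 1*(-332) = 3 + 332 = 335)
w(-49, J(-11, -9)) - H = (-11 - 94*(-49)) - 1*335 = (-11 + 4606) - 335 = 4595 - 335 = 4260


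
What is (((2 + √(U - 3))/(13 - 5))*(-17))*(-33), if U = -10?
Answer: 561/4 + 561*I*√13/8 ≈ 140.25 + 252.84*I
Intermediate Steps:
(((2 + √(U - 3))/(13 - 5))*(-17))*(-33) = (((2 + √(-10 - 3))/(13 - 5))*(-17))*(-33) = (((2 + √(-13))/8)*(-17))*(-33) = (((2 + I*√13)*(⅛))*(-17))*(-33) = ((¼ + I*√13/8)*(-17))*(-33) = (-17/4 - 17*I*√13/8)*(-33) = 561/4 + 561*I*√13/8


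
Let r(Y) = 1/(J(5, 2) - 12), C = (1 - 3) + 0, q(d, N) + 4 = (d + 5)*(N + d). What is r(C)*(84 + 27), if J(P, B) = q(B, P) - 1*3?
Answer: 37/10 ≈ 3.7000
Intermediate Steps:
q(d, N) = -4 + (5 + d)*(N + d) (q(d, N) = -4 + (d + 5)*(N + d) = -4 + (5 + d)*(N + d))
J(P, B) = -7 + B² + 5*B + 5*P + B*P (J(P, B) = (-4 + B² + 5*P + 5*B + P*B) - 1*3 = (-4 + B² + 5*P + 5*B + B*P) - 3 = (-4 + B² + 5*B + 5*P + B*P) - 3 = -7 + B² + 5*B + 5*P + B*P)
C = -2 (C = -2 + 0 = -2)
r(Y) = 1/30 (r(Y) = 1/((-7 + 2² + 5*2 + 5*5 + 2*5) - 12) = 1/((-7 + 4 + 10 + 25 + 10) - 12) = 1/(42 - 12) = 1/30)
r(C)*(84 + 27) = (84 + 27)/30 = (1/30)*111 = 37/10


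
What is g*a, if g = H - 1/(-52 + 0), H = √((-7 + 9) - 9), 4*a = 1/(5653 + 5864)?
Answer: 1/2395536 + I*√7/46068 ≈ 4.1744e-7 + 5.7431e-5*I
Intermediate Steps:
a = 1/46068 (a = 1/(4*(5653 + 5864)) = (¼)/11517 = (¼)*(1/11517) = 1/46068 ≈ 2.1707e-5)
H = I*√7 (H = √(2 - 9) = √(-7) = I*√7 ≈ 2.6458*I)
g = 1/52 + I*√7 (g = I*√7 - 1/(-52 + 0) = I*√7 - 1/(-52) = I*√7 - 1*(-1/52) = I*√7 + 1/52 = 1/52 + I*√7 ≈ 0.019231 + 2.6458*I)
g*a = (1/52 + I*√7)*(1/46068) = 1/2395536 + I*√7/46068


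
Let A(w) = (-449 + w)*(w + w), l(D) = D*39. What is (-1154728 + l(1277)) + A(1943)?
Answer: 4700759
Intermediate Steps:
l(D) = 39*D
A(w) = 2*w*(-449 + w) (A(w) = (-449 + w)*(2*w) = 2*w*(-449 + w))
(-1154728 + l(1277)) + A(1943) = (-1154728 + 39*1277) + 2*1943*(-449 + 1943) = (-1154728 + 49803) + 2*1943*1494 = -1104925 + 5805684 = 4700759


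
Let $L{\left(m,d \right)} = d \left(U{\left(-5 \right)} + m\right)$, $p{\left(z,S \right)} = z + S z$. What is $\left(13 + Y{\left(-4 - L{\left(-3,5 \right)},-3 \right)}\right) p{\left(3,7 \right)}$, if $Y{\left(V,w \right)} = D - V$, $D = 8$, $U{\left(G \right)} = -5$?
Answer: $-360$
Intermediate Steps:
$L{\left(m,d \right)} = d \left(-5 + m\right)$
$Y{\left(V,w \right)} = 8 - V$
$\left(13 + Y{\left(-4 - L{\left(-3,5 \right)},-3 \right)}\right) p{\left(3,7 \right)} = \left(13 + \left(8 - \left(-4 - 5 \left(-5 - 3\right)\right)\right)\right) 3 \left(1 + 7\right) = \left(13 + \left(8 - \left(-4 - 5 \left(-8\right)\right)\right)\right) 3 \cdot 8 = \left(13 + \left(8 - \left(-4 - -40\right)\right)\right) 24 = \left(13 + \left(8 - \left(-4 + 40\right)\right)\right) 24 = \left(13 + \left(8 - 36\right)\right) 24 = \left(13 - 28\right) 24 = \left(-15\right) 24 = -360$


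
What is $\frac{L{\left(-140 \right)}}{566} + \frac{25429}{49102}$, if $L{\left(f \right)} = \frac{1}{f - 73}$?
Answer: $\frac{766405070}{1479909729} \approx 0.51787$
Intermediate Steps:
$L{\left(f \right)} = \frac{1}{-73 + f}$
$\frac{L{\left(-140 \right)}}{566} + \frac{25429}{49102} = \frac{1}{\left(-73 - 140\right) 566} + \frac{25429}{49102} = \frac{1}{-213} \cdot \frac{1}{566} + 25429 \cdot \frac{1}{49102} = \left(- \frac{1}{213}\right) \frac{1}{566} + \frac{25429}{49102} = - \frac{1}{120558} + \frac{25429}{49102} = \frac{766405070}{1479909729}$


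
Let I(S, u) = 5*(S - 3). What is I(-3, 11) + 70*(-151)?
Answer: -10600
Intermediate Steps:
I(S, u) = -15 + 5*S (I(S, u) = 5*(-3 + S) = -15 + 5*S)
I(-3, 11) + 70*(-151) = (-15 + 5*(-3)) + 70*(-151) = (-15 - 15) - 10570 = -30 - 10570 = -10600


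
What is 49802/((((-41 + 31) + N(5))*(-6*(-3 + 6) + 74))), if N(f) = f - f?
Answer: -24901/280 ≈ -88.932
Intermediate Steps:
N(f) = 0
49802/((((-41 + 31) + N(5))*(-6*(-3 + 6) + 74))) = 49802/((((-41 + 31) + 0)*(-6*(-3 + 6) + 74))) = 49802/(((-10 + 0)*(-6*3 + 74))) = 49802/((-10*(-18 + 74))) = 49802/((-10*56)) = 49802/(-560) = 49802*(-1/560) = -24901/280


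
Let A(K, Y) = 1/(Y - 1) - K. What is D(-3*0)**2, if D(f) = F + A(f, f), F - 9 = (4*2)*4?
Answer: 1600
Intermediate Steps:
F = 41 (F = 9 + (4*2)*4 = 9 + 8*4 = 9 + 32 = 41)
A(K, Y) = 1/(-1 + Y) - K
D(f) = 41 + (1 + f - f**2)/(-1 + f) (D(f) = 41 + (1 + f - f*f)/(-1 + f) = 41 + (1 + f - f**2)/(-1 + f))
D(-3*0)**2 = ((-40 - (-3*0)**2 + 42*(-3*0))/(-1 - 3*0))**2 = ((-40 - 1*0**2 + 42*0)/(-1 + 0))**2 = ((-40 - 1*0 + 0)/(-1))**2 = (-(-40 + 0 + 0))**2 = (-1*(-40))**2 = 40**2 = 1600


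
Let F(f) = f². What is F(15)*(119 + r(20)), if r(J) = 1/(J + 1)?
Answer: 187500/7 ≈ 26786.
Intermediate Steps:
r(J) = 1/(1 + J)
F(15)*(119 + r(20)) = 15²*(119 + 1/(1 + 20)) = 225*(119 + 1/21) = 225*(2500/21) = 187500/7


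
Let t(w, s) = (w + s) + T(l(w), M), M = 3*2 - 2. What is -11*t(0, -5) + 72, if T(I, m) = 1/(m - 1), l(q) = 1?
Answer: 370/3 ≈ 123.33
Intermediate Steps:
M = 4 (M = 6 - 2 = 4)
T(I, m) = 1/(-1 + m)
t(w, s) = 1/3 + s + w (t(w, s) = (w + s) + 1/(-1 + 4) = (s + w) + 1/3 = 1/3 + s + w)
-11*t(0, -5) + 72 = -11*(1/3 - 5 + 0) + 72 = -11*(-14/3) + 72 = 154/3 + 72 = 370/3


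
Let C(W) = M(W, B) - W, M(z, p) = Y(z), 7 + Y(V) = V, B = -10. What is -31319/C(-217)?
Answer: 31319/7 ≈ 4474.1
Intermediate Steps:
Y(V) = -7 + V
M(z, p) = -7 + z
C(W) = -7 (C(W) = (-7 + W) - W = -7)
-31319/C(-217) = -31319/(-7) = -31319*(-⅐) = 31319/7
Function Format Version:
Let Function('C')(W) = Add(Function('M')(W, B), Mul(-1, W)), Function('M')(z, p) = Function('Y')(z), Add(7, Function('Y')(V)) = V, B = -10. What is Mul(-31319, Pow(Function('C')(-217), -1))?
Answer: Rational(31319, 7) ≈ 4474.1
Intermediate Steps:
Function('Y')(V) = Add(-7, V)
Function('M')(z, p) = Add(-7, z)
Function('C')(W) = -7 (Function('C')(W) = Add(Add(-7, W), Mul(-1, W)) = -7)
Mul(-31319, Pow(Function('C')(-217), -1)) = Mul(-31319, Pow(-7, -1)) = Mul(-31319, Rational(-1, 7)) = Rational(31319, 7)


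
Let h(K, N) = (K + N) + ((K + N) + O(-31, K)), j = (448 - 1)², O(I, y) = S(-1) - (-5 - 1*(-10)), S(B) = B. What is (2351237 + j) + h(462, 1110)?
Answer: 2554184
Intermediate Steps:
O(I, y) = -6 (O(I, y) = -1 - (-5 - 1*(-10)) = -1 - (-5 + 10) = -1 - 1*5 = -1 - 5 = -6)
j = 199809 (j = 447² = 199809)
h(K, N) = -6 + 2*K + 2*N (h(K, N) = (K + N) + ((K + N) - 6) = (K + N) + (-6 + K + N) = -6 + 2*K + 2*N)
(2351237 + j) + h(462, 1110) = (2351237 + 199809) + (-6 + 2*462 + 2*1110) = 2551046 + (-6 + 924 + 2220) = 2551046 + 3138 = 2554184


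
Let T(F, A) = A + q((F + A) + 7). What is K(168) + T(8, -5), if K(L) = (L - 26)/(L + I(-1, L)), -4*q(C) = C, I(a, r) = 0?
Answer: -559/84 ≈ -6.6548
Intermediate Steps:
q(C) = -C/4
T(F, A) = -7/4 - F/4 + 3*A/4 (T(F, A) = A - ((F + A) + 7)/4 = A - ((A + F) + 7)/4 = A - (7 + A + F)/4 = A + (-7/4 - A/4 - F/4) = -7/4 - F/4 + 3*A/4)
K(L) = (-26 + L)/L (K(L) = (L - 26)/(L + 0) = (-26 + L)/L)
K(168) + T(8, -5) = (-26 + 168)/168 + (-7/4 - ¼*8 + (¾)*(-5)) = (1/168)*142 + (-7/4 - 2 - 15/4) = 71/84 - 15/2 = -559/84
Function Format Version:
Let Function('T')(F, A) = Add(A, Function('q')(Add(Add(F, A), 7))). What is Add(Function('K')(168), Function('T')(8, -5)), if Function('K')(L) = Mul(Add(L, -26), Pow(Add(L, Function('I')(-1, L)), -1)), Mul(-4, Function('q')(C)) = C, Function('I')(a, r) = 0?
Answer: Rational(-559, 84) ≈ -6.6548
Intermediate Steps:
Function('q')(C) = Mul(Rational(-1, 4), C)
Function('T')(F, A) = Add(Rational(-7, 4), Mul(Rational(-1, 4), F), Mul(Rational(3, 4), A)) (Function('T')(F, A) = Add(A, Mul(Rational(-1, 4), Add(Add(F, A), 7))) = Add(A, Mul(Rational(-1, 4), Add(Add(A, F), 7))) = Add(A, Mul(Rational(-1, 4), Add(7, A, F))) = Add(A, Add(Rational(-7, 4), Mul(Rational(-1, 4), A), Mul(Rational(-1, 4), F))) = Add(Rational(-7, 4), Mul(Rational(-1, 4), F), Mul(Rational(3, 4), A)))
Function('K')(L) = Mul(Pow(L, -1), Add(-26, L)) (Function('K')(L) = Mul(Add(L, -26), Pow(Add(L, 0), -1)) = Mul(Add(-26, L), Pow(L, -1)) = Mul(Pow(L, -1), Add(-26, L)))
Add(Function('K')(168), Function('T')(8, -5)) = Add(Mul(Pow(168, -1), Add(-26, 168)), Add(Rational(-7, 4), Mul(Rational(-1, 4), 8), Mul(Rational(3, 4), -5))) = Add(Mul(Rational(1, 168), 142), Add(Rational(-7, 4), -2, Rational(-15, 4))) = Add(Rational(71, 84), Rational(-15, 2)) = Rational(-559, 84)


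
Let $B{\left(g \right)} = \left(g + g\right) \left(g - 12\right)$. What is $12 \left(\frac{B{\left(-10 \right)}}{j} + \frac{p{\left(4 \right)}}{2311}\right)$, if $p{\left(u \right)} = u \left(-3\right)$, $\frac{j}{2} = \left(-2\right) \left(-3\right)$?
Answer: $\frac{1016696}{2311} \approx 439.94$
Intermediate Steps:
$B{\left(g \right)} = 2 g \left(-12 + g\right)$
$j = 12$ ($j = 2 \left(\left(-2\right) \left(-3\right)\right) = 2 \cdot 6 = 12$)
$p{\left(u \right)} = - 3 u$
$12 \left(\frac{B{\left(-10 \right)}}{j} + \frac{p{\left(4 \right)}}{2311}\right) = 12 \left(\frac{2 \left(-10\right) \left(-12 - 10\right)}{12} + \frac{\left(-3\right) 4}{2311}\right) = 12 \left(2 \left(-10\right) \left(-22\right) \frac{1}{12} - \frac{12}{2311}\right) = 12 \left(440 \cdot \frac{1}{12} - \frac{12}{2311}\right) = 12 \left(\frac{110}{3} - \frac{12}{2311}\right) = 12 \cdot \frac{254174}{6933} = \frac{1016696}{2311}$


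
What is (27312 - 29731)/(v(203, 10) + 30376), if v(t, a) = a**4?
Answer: -2419/40376 ≈ -0.059912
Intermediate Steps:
(27312 - 29731)/(v(203, 10) + 30376) = (27312 - 29731)/(10**4 + 30376) = -2419/(10000 + 30376) = -2419/40376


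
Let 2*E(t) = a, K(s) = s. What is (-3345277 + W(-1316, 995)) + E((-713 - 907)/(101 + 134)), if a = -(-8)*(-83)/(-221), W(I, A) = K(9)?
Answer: -739303896/221 ≈ -3.3453e+6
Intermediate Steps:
W(I, A) = 9
a = 664/221 (a = -1*664*(-1/221) = -664*(-1/221) = 664/221 ≈ 3.0045)
E(t) = 332/221 (E(t) = (½)*(664/221) = 332/221)
(-3345277 + W(-1316, 995)) + E((-713 - 907)/(101 + 134)) = (-3345277 + 9) + 332/221 = -3345268 + 332/221 = -739303896/221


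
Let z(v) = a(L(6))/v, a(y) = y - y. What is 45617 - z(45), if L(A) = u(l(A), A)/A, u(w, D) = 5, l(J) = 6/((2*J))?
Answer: 45617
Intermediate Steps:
l(J) = 3/J (l(J) = 6*(1/(2*J)) = 3/J)
L(A) = 5/A
a(y) = 0
z(v) = 0 (z(v) = 0/v = 0)
45617 - z(45) = 45617 - 1*0 = 45617 + 0 = 45617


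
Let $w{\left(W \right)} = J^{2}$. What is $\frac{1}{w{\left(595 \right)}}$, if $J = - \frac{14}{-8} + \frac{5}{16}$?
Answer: $\frac{256}{1089} \approx 0.23508$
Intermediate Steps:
$J = \frac{33}{16}$ ($J = \left(-14\right) \left(- \frac{1}{8}\right) + 5 \cdot \frac{1}{16} = \frac{7}{4} + \frac{5}{16} = \frac{33}{16} \approx 2.0625$)
$w{\left(W \right)} = \frac{1089}{256}$ ($w{\left(W \right)} = \left(\frac{33}{16}\right)^{2} = \frac{1089}{256}$)
$\frac{1}{w{\left(595 \right)}} = \frac{1}{\frac{1089}{256}} = \frac{256}{1089}$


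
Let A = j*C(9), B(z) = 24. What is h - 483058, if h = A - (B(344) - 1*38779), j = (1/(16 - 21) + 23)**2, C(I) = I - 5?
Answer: -11055591/25 ≈ -4.4222e+5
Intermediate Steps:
C(I) = -5 + I
j = 12996/25 (j = (1/(-5) + 23)**2 = (-1/5 + 23)**2 = (114/5)**2 = 12996/25 ≈ 519.84)
A = 51984/25 (A = 12996*(-5 + 9)/25 = (12996/25)*4 = 51984/25 ≈ 2079.4)
h = 1020859/25 (h = 51984/25 - (24 - 1*38779) = 51984/25 - (24 - 38779) = 51984/25 - 1*(-38755) = 51984/25 + 38755 = 1020859/25 ≈ 40834.)
h - 483058 = 1020859/25 - 483058 = -11055591/25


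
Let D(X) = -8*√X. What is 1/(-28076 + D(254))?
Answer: -7019/197061380 + √254/98530690 ≈ -3.5457e-5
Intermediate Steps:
1/(-28076 + D(254)) = 1/(-28076 - 8*√254)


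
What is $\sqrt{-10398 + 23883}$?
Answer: $\sqrt{13485} \approx 116.12$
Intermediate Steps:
$\sqrt{-10398 + 23883} = \sqrt{13485}$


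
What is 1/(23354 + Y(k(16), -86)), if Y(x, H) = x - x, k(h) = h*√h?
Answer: 1/23354 ≈ 4.2819e-5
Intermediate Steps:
k(h) = h^(3/2)
Y(x, H) = 0
1/(23354 + Y(k(16), -86)) = 1/(23354 + 0) = 1/23354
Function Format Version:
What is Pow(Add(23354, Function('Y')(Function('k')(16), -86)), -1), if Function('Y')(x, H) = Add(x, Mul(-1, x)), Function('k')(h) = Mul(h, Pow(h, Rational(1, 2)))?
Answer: Rational(1, 23354) ≈ 4.2819e-5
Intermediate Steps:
Function('k')(h) = Pow(h, Rational(3, 2))
Function('Y')(x, H) = 0
Pow(Add(23354, Function('Y')(Function('k')(16), -86)), -1) = Pow(Add(23354, 0), -1) = Pow(23354, -1) = Rational(1, 23354)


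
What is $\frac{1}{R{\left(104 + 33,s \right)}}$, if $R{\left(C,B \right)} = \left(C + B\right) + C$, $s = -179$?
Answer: $\frac{1}{95} \approx 0.010526$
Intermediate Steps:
$R{\left(C,B \right)} = B + 2 C$ ($R{\left(C,B \right)} = \left(B + C\right) + C = B + 2 C$)
$\frac{1}{R{\left(104 + 33,s \right)}} = \frac{1}{-179 + 2 \left(104 + 33\right)} = \frac{1}{-179 + 2 \cdot 137} = \frac{1}{-179 + 274} = \frac{1}{95}$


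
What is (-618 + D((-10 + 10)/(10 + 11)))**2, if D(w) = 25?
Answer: 351649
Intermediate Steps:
(-618 + D((-10 + 10)/(10 + 11)))**2 = (-618 + 25)**2 = (-593)**2 = 351649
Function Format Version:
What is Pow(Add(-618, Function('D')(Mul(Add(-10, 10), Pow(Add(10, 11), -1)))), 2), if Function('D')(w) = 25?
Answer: 351649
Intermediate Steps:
Pow(Add(-618, Function('D')(Mul(Add(-10, 10), Pow(Add(10, 11), -1)))), 2) = Pow(Add(-618, 25), 2) = Pow(-593, 2) = 351649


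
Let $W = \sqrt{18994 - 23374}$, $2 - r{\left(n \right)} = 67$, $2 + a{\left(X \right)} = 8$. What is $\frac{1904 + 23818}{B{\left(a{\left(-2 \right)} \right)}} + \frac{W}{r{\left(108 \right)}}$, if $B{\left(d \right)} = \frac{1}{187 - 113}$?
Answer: $1903428 - \frac{2 i \sqrt{1095}}{65} \approx 1.9034 \cdot 10^{6} - 1.0182 i$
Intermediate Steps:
$a{\left(X \right)} = 6$ ($a{\left(X \right)} = -2 + 8 = 6$)
$r{\left(n \right)} = -65$ ($r{\left(n \right)} = 2 - 67 = -65$)
$B{\left(d \right)} = \frac{1}{74}$
$W = 2 i \sqrt{1095}$ ($W = \sqrt{-4380} = 2 i \sqrt{1095} \approx 66.182 i$)
$\frac{1904 + 23818}{B{\left(a{\left(-2 \right)} \right)}} + \frac{W}{r{\left(108 \right)}} = \left(1904 + 23818\right) \frac{1}{\frac{1}{74}} + \frac{2 i \sqrt{1095}}{-65} = 25722 \cdot 74 + 2 i \sqrt{1095} \left(- \frac{1}{65}\right) = 1903428 - \frac{2 i \sqrt{1095}}{65}$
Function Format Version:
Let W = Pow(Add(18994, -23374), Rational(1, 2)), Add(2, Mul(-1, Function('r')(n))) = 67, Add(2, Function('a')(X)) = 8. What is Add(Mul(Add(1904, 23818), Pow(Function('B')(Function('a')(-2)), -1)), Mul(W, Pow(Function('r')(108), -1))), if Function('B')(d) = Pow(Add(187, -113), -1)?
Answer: Add(1903428, Mul(Rational(-2, 65), I, Pow(1095, Rational(1, 2)))) ≈ Add(1.9034e+6, Mul(-1.0182, I))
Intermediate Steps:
Function('a')(X) = 6 (Function('a')(X) = Add(-2, 8) = 6)
Function('r')(n) = -65 (Function('r')(n) = Add(2, Mul(-1, 67)) = Add(2, -67) = -65)
Function('B')(d) = Rational(1, 74) (Function('B')(d) = Pow(74, -1) = Rational(1, 74))
W = Mul(2, I, Pow(1095, Rational(1, 2))) (W = Pow(-4380, Rational(1, 2)) = Mul(2, I, Pow(1095, Rational(1, 2))) ≈ Mul(66.182, I))
Add(Mul(Add(1904, 23818), Pow(Function('B')(Function('a')(-2)), -1)), Mul(W, Pow(Function('r')(108), -1))) = Add(Mul(Add(1904, 23818), Pow(Rational(1, 74), -1)), Mul(Mul(2, I, Pow(1095, Rational(1, 2))), Pow(-65, -1))) = Add(Mul(25722, 74), Mul(Mul(2, I, Pow(1095, Rational(1, 2))), Rational(-1, 65))) = Add(1903428, Mul(Rational(-2, 65), I, Pow(1095, Rational(1, 2))))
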